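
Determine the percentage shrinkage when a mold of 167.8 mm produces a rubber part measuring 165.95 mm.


Shrinkage = (mold - part) / mold * 100
= (167.8 - 165.95) / 167.8 * 100
= 1.85 / 167.8 * 100
= 1.1%

1.1%


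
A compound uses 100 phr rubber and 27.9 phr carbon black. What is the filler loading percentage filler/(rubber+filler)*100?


Filler % = filler / (rubber + filler) * 100
= 27.9 / (100 + 27.9) * 100
= 27.9 / 127.9 * 100
= 21.81%

21.81%


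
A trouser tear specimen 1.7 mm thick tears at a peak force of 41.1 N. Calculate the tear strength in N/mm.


Tear strength = force / thickness
= 41.1 / 1.7
= 24.18 N/mm

24.18 N/mm


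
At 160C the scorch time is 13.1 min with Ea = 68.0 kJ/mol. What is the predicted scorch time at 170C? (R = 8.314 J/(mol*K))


Convert temperatures: T1 = 160 + 273.15 = 433.15 K, T2 = 170 + 273.15 = 443.15 K
ts2_new = 13.1 * exp(68000 / 8.314 * (1/443.15 - 1/433.15))
1/T2 - 1/T1 = -5.2097e-05
ts2_new = 8.55 min

8.55 min


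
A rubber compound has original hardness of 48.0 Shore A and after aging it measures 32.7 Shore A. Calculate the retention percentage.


Retention = aged / original * 100
= 32.7 / 48.0 * 100
= 68.1%

68.1%


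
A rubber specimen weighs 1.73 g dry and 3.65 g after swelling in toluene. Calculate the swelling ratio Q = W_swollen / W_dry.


Q = W_swollen / W_dry
Q = 3.65 / 1.73
Q = 2.11

Q = 2.11


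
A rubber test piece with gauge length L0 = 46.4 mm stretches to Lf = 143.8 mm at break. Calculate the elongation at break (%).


Elongation = (Lf - L0) / L0 * 100
= (143.8 - 46.4) / 46.4 * 100
= 97.4 / 46.4 * 100
= 209.9%

209.9%


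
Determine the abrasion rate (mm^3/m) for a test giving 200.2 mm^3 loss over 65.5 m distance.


Rate = volume_loss / distance
= 200.2 / 65.5
= 3.056 mm^3/m

3.056 mm^3/m


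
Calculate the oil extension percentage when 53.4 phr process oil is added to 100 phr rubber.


Oil % = oil / (100 + oil) * 100
= 53.4 / (100 + 53.4) * 100
= 53.4 / 153.4 * 100
= 34.81%

34.81%


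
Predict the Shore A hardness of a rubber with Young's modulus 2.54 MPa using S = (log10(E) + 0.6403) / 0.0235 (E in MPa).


log10(E) = 0.0235*S - 0.6403  =>  S = (log10(E) + 0.6403) / 0.0235
log10(2.54) = 0.404834
S = (0.404834 + 0.6403) / 0.0235 = 1.045134 / 0.0235
S = 44.5

Shore A = 44.5


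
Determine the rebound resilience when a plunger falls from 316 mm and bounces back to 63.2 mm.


Resilience = h_rebound / h_drop * 100
= 63.2 / 316 * 100
= 20.0%

20.0%


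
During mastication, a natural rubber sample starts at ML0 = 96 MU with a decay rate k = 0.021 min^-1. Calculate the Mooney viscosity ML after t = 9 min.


ML = ML0 * exp(-k * t)
ML = 96 * exp(-0.021 * 9)
ML = 96 * 0.8278
ML = 79.47 MU

79.47 MU


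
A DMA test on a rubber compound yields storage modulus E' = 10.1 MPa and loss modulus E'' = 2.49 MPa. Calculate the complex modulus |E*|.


|E*| = sqrt(E'^2 + E''^2)
= sqrt(10.1^2 + 2.49^2)
= sqrt(102.0100 + 6.2001)
= 10.402 MPa

10.402 MPa


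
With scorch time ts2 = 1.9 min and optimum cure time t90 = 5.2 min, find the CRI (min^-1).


CRI = 100 / (t90 - ts2)
= 100 / (5.2 - 1.9)
= 100 / 3.3
= 30.3 min^-1

30.3 min^-1


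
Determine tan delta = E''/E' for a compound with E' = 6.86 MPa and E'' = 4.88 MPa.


tan delta = E'' / E'
= 4.88 / 6.86
= 0.7114

tan delta = 0.7114


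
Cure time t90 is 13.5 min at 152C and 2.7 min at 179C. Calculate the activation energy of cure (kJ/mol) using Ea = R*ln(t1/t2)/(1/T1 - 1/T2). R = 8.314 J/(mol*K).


T1 = 425.15 K, T2 = 452.15 K
1/T1 - 1/T2 = 1.4046e-04
ln(t1/t2) = ln(13.5/2.7) = 1.6094
Ea = 8.314 * 1.6094 / 1.4046e-04 = 95267.5951 J/mol
Ea = 95.27 kJ/mol

95.27 kJ/mol


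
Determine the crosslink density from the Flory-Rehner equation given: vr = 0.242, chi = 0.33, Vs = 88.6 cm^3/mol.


ln(1 - vr) = ln(1 - 0.242) = -0.2771
Numerator = -((-0.2771) + 0.242 + 0.33 * 0.242^2) = 0.0157
Denominator = 88.6 * (0.242^(1/3) - 0.242/2) = 44.4921
nu = 0.0157 / 44.4921 = 3.5390e-04 mol/cm^3

3.5390e-04 mol/cm^3


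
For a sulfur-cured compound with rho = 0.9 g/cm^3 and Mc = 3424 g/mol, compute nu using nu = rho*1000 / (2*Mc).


nu = rho * 1000 / (2 * Mc)
nu = 0.9 * 1000 / (2 * 3424)
nu = 900.0 / 6848
nu = 0.1314 mol/L

0.1314 mol/L


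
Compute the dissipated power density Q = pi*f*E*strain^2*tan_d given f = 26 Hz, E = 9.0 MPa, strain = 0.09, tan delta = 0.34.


Q = pi * f * E * strain^2 * tan_d
= pi * 26 * 9.0 * 0.09^2 * 0.34
= pi * 26 * 9.0 * 0.0081 * 0.34
= 2.0246

Q = 2.0246


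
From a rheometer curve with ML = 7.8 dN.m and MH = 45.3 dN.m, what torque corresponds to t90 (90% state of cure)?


M90 = ML + 0.9 * (MH - ML)
M90 = 7.8 + 0.9 * (45.3 - 7.8)
M90 = 7.8 + 0.9 * 37.5
M90 = 41.55 dN.m

41.55 dN.m


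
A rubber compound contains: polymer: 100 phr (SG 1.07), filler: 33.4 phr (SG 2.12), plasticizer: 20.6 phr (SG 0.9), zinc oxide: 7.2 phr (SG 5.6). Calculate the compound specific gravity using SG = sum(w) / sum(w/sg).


Sum of weights = 161.2
Volume contributions:
  polymer: 100/1.07 = 93.4579
  filler: 33.4/2.12 = 15.7547
  plasticizer: 20.6/0.9 = 22.8889
  zinc oxide: 7.2/5.6 = 1.2857
Sum of volumes = 133.3873
SG = 161.2 / 133.3873 = 1.209

SG = 1.209


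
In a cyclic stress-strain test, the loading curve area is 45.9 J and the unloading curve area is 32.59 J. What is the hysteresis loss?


Hysteresis loss = loading - unloading
= 45.9 - 32.59
= 13.31 J

13.31 J


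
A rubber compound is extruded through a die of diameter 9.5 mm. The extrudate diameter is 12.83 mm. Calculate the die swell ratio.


Die swell ratio = D_extrudate / D_die
= 12.83 / 9.5
= 1.351

Die swell = 1.351


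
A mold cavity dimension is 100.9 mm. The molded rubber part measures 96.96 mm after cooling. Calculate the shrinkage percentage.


Shrinkage = (mold - part) / mold * 100
= (100.9 - 96.96) / 100.9 * 100
= 3.94 / 100.9 * 100
= 3.9%

3.9%


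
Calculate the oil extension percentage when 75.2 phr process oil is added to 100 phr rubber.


Oil % = oil / (100 + oil) * 100
= 75.2 / (100 + 75.2) * 100
= 75.2 / 175.2 * 100
= 42.92%

42.92%


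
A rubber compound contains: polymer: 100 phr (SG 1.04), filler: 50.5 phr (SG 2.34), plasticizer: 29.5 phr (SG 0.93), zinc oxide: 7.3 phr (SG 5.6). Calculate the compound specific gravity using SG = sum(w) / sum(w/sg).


Sum of weights = 187.3
Volume contributions:
  polymer: 100/1.04 = 96.1538
  filler: 50.5/2.34 = 21.5812
  plasticizer: 29.5/0.93 = 31.7204
  zinc oxide: 7.3/5.6 = 1.3036
Sum of volumes = 150.7590
SG = 187.3 / 150.7590 = 1.242

SG = 1.242


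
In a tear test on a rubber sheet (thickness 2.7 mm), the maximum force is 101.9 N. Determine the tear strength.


Tear strength = force / thickness
= 101.9 / 2.7
= 37.74 N/mm

37.74 N/mm


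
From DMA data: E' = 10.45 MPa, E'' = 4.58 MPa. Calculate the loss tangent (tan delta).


tan delta = E'' / E'
= 4.58 / 10.45
= 0.4383

tan delta = 0.4383


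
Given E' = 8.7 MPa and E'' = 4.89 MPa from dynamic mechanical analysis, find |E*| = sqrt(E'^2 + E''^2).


|E*| = sqrt(E'^2 + E''^2)
= sqrt(8.7^2 + 4.89^2)
= sqrt(75.6900 + 23.9121)
= 9.98 MPa

9.98 MPa


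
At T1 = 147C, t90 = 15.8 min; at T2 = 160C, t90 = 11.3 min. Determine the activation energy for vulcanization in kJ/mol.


T1 = 420.15 K, T2 = 433.15 K
1/T1 - 1/T2 = 7.1433e-05
ln(t1/t2) = ln(15.8/11.3) = 0.3352
Ea = 8.314 * 0.3352 / 7.1433e-05 = 39014.2005 J/mol
Ea = 39.01 kJ/mol

39.01 kJ/mol


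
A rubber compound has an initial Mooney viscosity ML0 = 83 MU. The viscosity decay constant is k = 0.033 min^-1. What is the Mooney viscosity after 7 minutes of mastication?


ML = ML0 * exp(-k * t)
ML = 83 * exp(-0.033 * 7)
ML = 83 * 0.7937
ML = 65.88 MU

65.88 MU


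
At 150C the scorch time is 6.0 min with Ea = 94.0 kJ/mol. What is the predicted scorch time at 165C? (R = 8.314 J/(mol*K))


Convert temperatures: T1 = 150 + 273.15 = 423.15 K, T2 = 165 + 273.15 = 438.15 K
ts2_new = 6.0 * exp(94000 / 8.314 * (1/438.15 - 1/423.15))
1/T2 - 1/T1 = -8.0905e-05
ts2_new = 2.4 min

2.4 min


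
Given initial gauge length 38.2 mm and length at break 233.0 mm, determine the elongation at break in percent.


Elongation = (Lf - L0) / L0 * 100
= (233.0 - 38.2) / 38.2 * 100
= 194.8 / 38.2 * 100
= 509.9%

509.9%


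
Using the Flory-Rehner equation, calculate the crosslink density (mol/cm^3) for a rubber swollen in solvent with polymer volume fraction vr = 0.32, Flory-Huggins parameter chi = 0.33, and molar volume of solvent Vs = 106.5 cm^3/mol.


ln(1 - vr) = ln(1 - 0.32) = -0.3857
Numerator = -((-0.3857) + 0.32 + 0.33 * 0.32^2) = 0.0319
Denominator = 106.5 * (0.32^(1/3) - 0.32/2) = 55.8050
nu = 0.0319 / 55.8050 = 5.7110e-04 mol/cm^3

5.7110e-04 mol/cm^3


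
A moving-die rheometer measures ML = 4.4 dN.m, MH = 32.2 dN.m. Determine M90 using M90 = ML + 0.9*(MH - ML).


M90 = ML + 0.9 * (MH - ML)
M90 = 4.4 + 0.9 * (32.2 - 4.4)
M90 = 4.4 + 0.9 * 27.8
M90 = 29.42 dN.m

29.42 dN.m


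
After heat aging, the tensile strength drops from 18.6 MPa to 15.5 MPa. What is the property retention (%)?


Retention = aged / original * 100
= 15.5 / 18.6 * 100
= 83.3%

83.3%


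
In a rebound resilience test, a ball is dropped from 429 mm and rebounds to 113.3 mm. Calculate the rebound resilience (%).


Resilience = h_rebound / h_drop * 100
= 113.3 / 429 * 100
= 26.4%

26.4%


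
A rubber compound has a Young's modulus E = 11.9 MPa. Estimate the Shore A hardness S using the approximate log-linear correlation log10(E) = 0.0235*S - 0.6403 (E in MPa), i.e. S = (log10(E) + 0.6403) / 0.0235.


log10(E) = 0.0235*S - 0.6403  =>  S = (log10(E) + 0.6403) / 0.0235
log10(11.9) = 1.075547
S = (1.075547 + 0.6403) / 0.0235 = 1.715847 / 0.0235
S = 73.0

Shore A = 73.0


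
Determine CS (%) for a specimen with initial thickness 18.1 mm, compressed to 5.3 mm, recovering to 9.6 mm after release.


CS = (t0 - recovered) / (t0 - ts) * 100
= (18.1 - 9.6) / (18.1 - 5.3) * 100
= 8.5 / 12.8 * 100
= 66.4%

66.4%


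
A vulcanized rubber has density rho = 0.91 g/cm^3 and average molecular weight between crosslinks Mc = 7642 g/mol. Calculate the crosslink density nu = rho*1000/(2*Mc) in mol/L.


nu = rho * 1000 / (2 * Mc)
nu = 0.91 * 1000 / (2 * 7642)
nu = 910.0 / 15284
nu = 0.0595 mol/L

0.0595 mol/L


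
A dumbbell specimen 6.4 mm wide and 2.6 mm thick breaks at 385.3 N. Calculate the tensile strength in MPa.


Area = width * thickness = 6.4 * 2.6 = 16.64 mm^2
TS = force / area = 385.3 / 16.64 = 23.16 MPa

23.16 MPa


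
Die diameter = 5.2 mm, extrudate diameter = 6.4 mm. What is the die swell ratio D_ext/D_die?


Die swell ratio = D_extrudate / D_die
= 6.4 / 5.2
= 1.231

Die swell = 1.231


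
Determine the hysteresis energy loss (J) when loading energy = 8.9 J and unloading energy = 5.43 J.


Hysteresis loss = loading - unloading
= 8.9 - 5.43
= 3.47 J

3.47 J


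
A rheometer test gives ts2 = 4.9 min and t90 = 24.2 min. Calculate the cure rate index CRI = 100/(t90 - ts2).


CRI = 100 / (t90 - ts2)
= 100 / (24.2 - 4.9)
= 100 / 19.3
= 5.18 min^-1

5.18 min^-1


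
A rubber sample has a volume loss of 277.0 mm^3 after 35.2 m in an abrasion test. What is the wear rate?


Rate = volume_loss / distance
= 277.0 / 35.2
= 7.869 mm^3/m

7.869 mm^3/m


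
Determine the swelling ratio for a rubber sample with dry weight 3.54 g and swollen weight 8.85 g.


Q = W_swollen / W_dry
Q = 8.85 / 3.54
Q = 2.5

Q = 2.5


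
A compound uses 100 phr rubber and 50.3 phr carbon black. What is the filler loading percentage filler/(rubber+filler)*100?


Filler % = filler / (rubber + filler) * 100
= 50.3 / (100 + 50.3) * 100
= 50.3 / 150.3 * 100
= 33.47%

33.47%


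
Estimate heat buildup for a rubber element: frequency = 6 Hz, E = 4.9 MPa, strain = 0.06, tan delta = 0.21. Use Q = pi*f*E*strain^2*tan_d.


Q = pi * f * E * strain^2 * tan_d
= pi * 6 * 4.9 * 0.06^2 * 0.21
= pi * 6 * 4.9 * 0.0036 * 0.21
= 0.0698

Q = 0.0698


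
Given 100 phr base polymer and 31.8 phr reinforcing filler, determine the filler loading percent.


Filler % = filler / (rubber + filler) * 100
= 31.8 / (100 + 31.8) * 100
= 31.8 / 131.8 * 100
= 24.13%

24.13%


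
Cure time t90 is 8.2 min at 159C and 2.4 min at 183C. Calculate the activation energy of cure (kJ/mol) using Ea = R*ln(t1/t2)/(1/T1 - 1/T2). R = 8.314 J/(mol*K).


T1 = 432.15 K, T2 = 456.15 K
1/T1 - 1/T2 = 1.2175e-04
ln(t1/t2) = ln(8.2/2.4) = 1.2287
Ea = 8.314 * 1.2287 / 1.2175e-04 = 83902.4436 J/mol
Ea = 83.9 kJ/mol

83.9 kJ/mol


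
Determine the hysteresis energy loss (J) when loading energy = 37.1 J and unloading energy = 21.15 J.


Hysteresis loss = loading - unloading
= 37.1 - 21.15
= 15.95 J

15.95 J


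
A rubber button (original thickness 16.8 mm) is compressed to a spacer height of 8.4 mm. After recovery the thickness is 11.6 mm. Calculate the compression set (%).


CS = (t0 - recovered) / (t0 - ts) * 100
= (16.8 - 11.6) / (16.8 - 8.4) * 100
= 5.2 / 8.4 * 100
= 61.9%

61.9%


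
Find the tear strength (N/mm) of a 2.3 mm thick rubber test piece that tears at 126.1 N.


Tear strength = force / thickness
= 126.1 / 2.3
= 54.83 N/mm

54.83 N/mm


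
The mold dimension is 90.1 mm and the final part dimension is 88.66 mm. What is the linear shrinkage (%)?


Shrinkage = (mold - part) / mold * 100
= (90.1 - 88.66) / 90.1 * 100
= 1.44 / 90.1 * 100
= 1.6%

1.6%


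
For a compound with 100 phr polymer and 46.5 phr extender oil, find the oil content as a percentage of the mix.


Oil % = oil / (100 + oil) * 100
= 46.5 / (100 + 46.5) * 100
= 46.5 / 146.5 * 100
= 31.74%

31.74%


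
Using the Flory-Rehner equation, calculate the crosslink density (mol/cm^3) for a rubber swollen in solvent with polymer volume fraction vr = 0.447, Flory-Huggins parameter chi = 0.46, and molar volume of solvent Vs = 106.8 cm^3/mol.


ln(1 - vr) = ln(1 - 0.447) = -0.5924
Numerator = -((-0.5924) + 0.447 + 0.46 * 0.447^2) = 0.0535
Denominator = 106.8 * (0.447^(1/3) - 0.447/2) = 57.7898
nu = 0.0535 / 57.7898 = 9.2551e-04 mol/cm^3

9.2551e-04 mol/cm^3


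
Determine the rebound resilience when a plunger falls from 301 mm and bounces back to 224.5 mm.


Resilience = h_rebound / h_drop * 100
= 224.5 / 301 * 100
= 74.6%

74.6%


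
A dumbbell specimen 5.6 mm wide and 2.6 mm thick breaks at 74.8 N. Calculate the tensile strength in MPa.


Area = width * thickness = 5.6 * 2.6 = 14.56 mm^2
TS = force / area = 74.8 / 14.56 = 5.14 MPa

5.14 MPa


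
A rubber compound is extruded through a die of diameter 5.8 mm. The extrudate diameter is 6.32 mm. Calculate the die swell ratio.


Die swell ratio = D_extrudate / D_die
= 6.32 / 5.8
= 1.09

Die swell = 1.09


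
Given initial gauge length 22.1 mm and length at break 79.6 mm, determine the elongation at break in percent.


Elongation = (Lf - L0) / L0 * 100
= (79.6 - 22.1) / 22.1 * 100
= 57.5 / 22.1 * 100
= 260.2%

260.2%


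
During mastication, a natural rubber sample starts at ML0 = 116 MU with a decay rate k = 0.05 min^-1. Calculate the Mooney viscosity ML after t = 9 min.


ML = ML0 * exp(-k * t)
ML = 116 * exp(-0.05 * 9)
ML = 116 * 0.6376
ML = 73.96 MU

73.96 MU


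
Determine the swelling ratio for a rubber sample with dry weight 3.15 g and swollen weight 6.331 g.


Q = W_swollen / W_dry
Q = 6.331 / 3.15
Q = 2.01

Q = 2.01


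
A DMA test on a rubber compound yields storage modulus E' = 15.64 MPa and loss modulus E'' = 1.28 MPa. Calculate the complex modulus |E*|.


|E*| = sqrt(E'^2 + E''^2)
= sqrt(15.64^2 + 1.28^2)
= sqrt(244.6096 + 1.6384)
= 15.692 MPa

15.692 MPa


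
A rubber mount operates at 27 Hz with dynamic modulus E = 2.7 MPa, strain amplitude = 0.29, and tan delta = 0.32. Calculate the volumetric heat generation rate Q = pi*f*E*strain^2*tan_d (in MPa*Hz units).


Q = pi * f * E * strain^2 * tan_d
= pi * 27 * 2.7 * 0.29^2 * 0.32
= pi * 27 * 2.7 * 0.0841 * 0.32
= 6.1634

Q = 6.1634


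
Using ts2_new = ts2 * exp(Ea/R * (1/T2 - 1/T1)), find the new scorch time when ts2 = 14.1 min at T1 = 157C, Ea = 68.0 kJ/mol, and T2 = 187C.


Convert temperatures: T1 = 157 + 273.15 = 430.15 K, T2 = 187 + 273.15 = 460.15 K
ts2_new = 14.1 * exp(68000 / 8.314 * (1/460.15 - 1/430.15))
1/T2 - 1/T1 = -1.5157e-04
ts2_new = 4.08 min

4.08 min


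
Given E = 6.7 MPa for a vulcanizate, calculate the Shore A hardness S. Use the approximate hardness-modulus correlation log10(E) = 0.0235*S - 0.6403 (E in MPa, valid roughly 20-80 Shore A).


log10(E) = 0.0235*S - 0.6403  =>  S = (log10(E) + 0.6403) / 0.0235
log10(6.7) = 0.826075
S = (0.826075 + 0.6403) / 0.0235 = 1.466375 / 0.0235
S = 62.4

Shore A = 62.4


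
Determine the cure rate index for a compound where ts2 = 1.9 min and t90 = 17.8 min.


CRI = 100 / (t90 - ts2)
= 100 / (17.8 - 1.9)
= 100 / 15.9
= 6.29 min^-1

6.29 min^-1


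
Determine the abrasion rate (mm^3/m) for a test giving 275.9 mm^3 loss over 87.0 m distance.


Rate = volume_loss / distance
= 275.9 / 87.0
= 3.171 mm^3/m

3.171 mm^3/m


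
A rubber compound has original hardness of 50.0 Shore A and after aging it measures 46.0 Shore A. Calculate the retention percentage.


Retention = aged / original * 100
= 46.0 / 50.0 * 100
= 92.0%

92.0%


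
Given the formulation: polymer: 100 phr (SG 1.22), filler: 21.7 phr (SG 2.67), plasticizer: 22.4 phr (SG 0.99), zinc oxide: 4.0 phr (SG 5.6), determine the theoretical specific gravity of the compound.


Sum of weights = 148.1
Volume contributions:
  polymer: 100/1.22 = 81.9672
  filler: 21.7/2.67 = 8.1273
  plasticizer: 22.4/0.99 = 22.6263
  zinc oxide: 4.0/5.6 = 0.7143
Sum of volumes = 113.4351
SG = 148.1 / 113.4351 = 1.306

SG = 1.306


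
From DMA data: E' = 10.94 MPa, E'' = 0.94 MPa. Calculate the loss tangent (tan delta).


tan delta = E'' / E'
= 0.94 / 10.94
= 0.0859

tan delta = 0.0859


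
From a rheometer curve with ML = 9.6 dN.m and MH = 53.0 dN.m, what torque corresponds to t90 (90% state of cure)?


M90 = ML + 0.9 * (MH - ML)
M90 = 9.6 + 0.9 * (53.0 - 9.6)
M90 = 9.6 + 0.9 * 43.4
M90 = 48.66 dN.m

48.66 dN.m


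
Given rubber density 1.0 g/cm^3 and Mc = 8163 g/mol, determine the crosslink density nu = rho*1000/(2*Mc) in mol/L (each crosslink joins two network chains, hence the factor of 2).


nu = rho * 1000 / (2 * Mc)
nu = 1.0 * 1000 / (2 * 8163)
nu = 1000.0 / 16326
nu = 0.0613 mol/L

0.0613 mol/L


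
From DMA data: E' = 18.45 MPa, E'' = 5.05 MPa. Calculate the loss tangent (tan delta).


tan delta = E'' / E'
= 5.05 / 18.45
= 0.2737

tan delta = 0.2737


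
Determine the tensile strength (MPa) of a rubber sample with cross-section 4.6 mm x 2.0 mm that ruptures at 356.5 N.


Area = width * thickness = 4.6 * 2.0 = 9.2 mm^2
TS = force / area = 356.5 / 9.2 = 38.75 MPa

38.75 MPa


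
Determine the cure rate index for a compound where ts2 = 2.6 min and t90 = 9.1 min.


CRI = 100 / (t90 - ts2)
= 100 / (9.1 - 2.6)
= 100 / 6.5
= 15.38 min^-1

15.38 min^-1


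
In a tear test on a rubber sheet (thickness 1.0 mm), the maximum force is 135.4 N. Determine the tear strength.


Tear strength = force / thickness
= 135.4 / 1.0
= 135.4 N/mm

135.4 N/mm


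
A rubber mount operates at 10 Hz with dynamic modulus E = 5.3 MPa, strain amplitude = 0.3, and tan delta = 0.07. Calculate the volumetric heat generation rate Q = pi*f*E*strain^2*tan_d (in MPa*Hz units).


Q = pi * f * E * strain^2 * tan_d
= pi * 10 * 5.3 * 0.3^2 * 0.07
= pi * 10 * 5.3 * 0.0900 * 0.07
= 1.0490

Q = 1.0490


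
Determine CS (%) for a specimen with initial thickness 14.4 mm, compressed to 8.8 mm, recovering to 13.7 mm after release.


CS = (t0 - recovered) / (t0 - ts) * 100
= (14.4 - 13.7) / (14.4 - 8.8) * 100
= 0.7 / 5.6 * 100
= 12.5%

12.5%


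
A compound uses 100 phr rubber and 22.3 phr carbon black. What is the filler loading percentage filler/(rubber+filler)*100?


Filler % = filler / (rubber + filler) * 100
= 22.3 / (100 + 22.3) * 100
= 22.3 / 122.3 * 100
= 18.23%

18.23%


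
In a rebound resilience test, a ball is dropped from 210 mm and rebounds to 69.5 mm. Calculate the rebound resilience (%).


Resilience = h_rebound / h_drop * 100
= 69.5 / 210 * 100
= 33.1%

33.1%


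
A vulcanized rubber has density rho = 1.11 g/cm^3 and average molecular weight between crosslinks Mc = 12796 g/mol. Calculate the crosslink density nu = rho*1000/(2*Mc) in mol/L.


nu = rho * 1000 / (2 * Mc)
nu = 1.11 * 1000 / (2 * 12796)
nu = 1110.0 / 25592
nu = 0.0434 mol/L

0.0434 mol/L


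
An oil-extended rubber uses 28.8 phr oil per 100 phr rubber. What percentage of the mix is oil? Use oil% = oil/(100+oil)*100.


Oil % = oil / (100 + oil) * 100
= 28.8 / (100 + 28.8) * 100
= 28.8 / 128.8 * 100
= 22.36%

22.36%


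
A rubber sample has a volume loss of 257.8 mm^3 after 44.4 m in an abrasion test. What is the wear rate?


Rate = volume_loss / distance
= 257.8 / 44.4
= 5.806 mm^3/m

5.806 mm^3/m


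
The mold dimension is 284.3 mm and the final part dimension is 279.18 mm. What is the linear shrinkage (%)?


Shrinkage = (mold - part) / mold * 100
= (284.3 - 279.18) / 284.3 * 100
= 5.12 / 284.3 * 100
= 1.8%

1.8%


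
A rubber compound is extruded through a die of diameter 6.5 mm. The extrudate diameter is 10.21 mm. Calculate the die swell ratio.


Die swell ratio = D_extrudate / D_die
= 10.21 / 6.5
= 1.571

Die swell = 1.571


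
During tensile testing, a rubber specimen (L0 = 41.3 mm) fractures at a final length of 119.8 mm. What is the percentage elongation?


Elongation = (Lf - L0) / L0 * 100
= (119.8 - 41.3) / 41.3 * 100
= 78.5 / 41.3 * 100
= 190.1%

190.1%


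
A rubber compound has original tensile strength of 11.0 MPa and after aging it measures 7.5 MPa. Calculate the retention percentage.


Retention = aged / original * 100
= 7.5 / 11.0 * 100
= 68.2%

68.2%


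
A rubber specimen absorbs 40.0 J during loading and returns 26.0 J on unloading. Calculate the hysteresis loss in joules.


Hysteresis loss = loading - unloading
= 40.0 - 26.0
= 14.0 J

14.0 J


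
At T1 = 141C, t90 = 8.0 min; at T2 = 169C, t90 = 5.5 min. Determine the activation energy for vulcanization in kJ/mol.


T1 = 414.15 K, T2 = 442.15 K
1/T1 - 1/T2 = 1.5291e-04
ln(t1/t2) = ln(8.0/5.5) = 0.3747
Ea = 8.314 * 0.3747 / 1.5291e-04 = 20373.0187 J/mol
Ea = 20.37 kJ/mol

20.37 kJ/mol


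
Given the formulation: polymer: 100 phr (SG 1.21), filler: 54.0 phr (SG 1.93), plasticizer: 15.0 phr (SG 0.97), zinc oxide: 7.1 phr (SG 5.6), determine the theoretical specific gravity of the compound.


Sum of weights = 176.1
Volume contributions:
  polymer: 100/1.21 = 82.6446
  filler: 54.0/1.93 = 27.9793
  plasticizer: 15.0/0.97 = 15.4639
  zinc oxide: 7.1/5.6 = 1.2679
Sum of volumes = 127.3557
SG = 176.1 / 127.3557 = 1.383

SG = 1.383


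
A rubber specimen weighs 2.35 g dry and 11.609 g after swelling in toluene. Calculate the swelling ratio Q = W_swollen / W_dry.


Q = W_swollen / W_dry
Q = 11.609 / 2.35
Q = 4.94

Q = 4.94


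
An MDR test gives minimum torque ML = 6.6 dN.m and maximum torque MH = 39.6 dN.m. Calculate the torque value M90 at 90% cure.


M90 = ML + 0.9 * (MH - ML)
M90 = 6.6 + 0.9 * (39.6 - 6.6)
M90 = 6.6 + 0.9 * 33.0
M90 = 36.3 dN.m

36.3 dN.m


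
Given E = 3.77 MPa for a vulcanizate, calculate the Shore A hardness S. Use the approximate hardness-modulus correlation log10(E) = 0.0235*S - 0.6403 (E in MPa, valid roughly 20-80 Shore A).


log10(E) = 0.0235*S - 0.6403  =>  S = (log10(E) + 0.6403) / 0.0235
log10(3.77) = 0.576341
S = (0.576341 + 0.6403) / 0.0235 = 1.216641 / 0.0235
S = 51.8

Shore A = 51.8


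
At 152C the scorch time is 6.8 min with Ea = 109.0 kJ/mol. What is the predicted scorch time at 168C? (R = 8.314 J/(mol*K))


Convert temperatures: T1 = 152 + 273.15 = 425.15 K, T2 = 168 + 273.15 = 441.15 K
ts2_new = 6.8 * exp(109000 / 8.314 * (1/441.15 - 1/425.15))
1/T2 - 1/T1 = -8.5308e-05
ts2_new = 2.22 min

2.22 min


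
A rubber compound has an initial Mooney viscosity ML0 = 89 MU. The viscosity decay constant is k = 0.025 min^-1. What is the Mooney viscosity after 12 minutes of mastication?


ML = ML0 * exp(-k * t)
ML = 89 * exp(-0.025 * 12)
ML = 89 * 0.7408
ML = 65.93 MU

65.93 MU


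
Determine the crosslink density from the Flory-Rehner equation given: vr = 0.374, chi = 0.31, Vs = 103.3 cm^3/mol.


ln(1 - vr) = ln(1 - 0.374) = -0.4684
Numerator = -((-0.4684) + 0.374 + 0.31 * 0.374^2) = 0.0510
Denominator = 103.3 * (0.374^(1/3) - 0.374/2) = 55.1088
nu = 0.0510 / 55.1088 = 9.2623e-04 mol/cm^3

9.2623e-04 mol/cm^3


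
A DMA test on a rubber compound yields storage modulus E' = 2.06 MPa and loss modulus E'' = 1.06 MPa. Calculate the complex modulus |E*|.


|E*| = sqrt(E'^2 + E''^2)
= sqrt(2.06^2 + 1.06^2)
= sqrt(4.2436 + 1.1236)
= 2.317 MPa

2.317 MPa


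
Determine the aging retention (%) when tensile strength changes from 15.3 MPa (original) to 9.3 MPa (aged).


Retention = aged / original * 100
= 9.3 / 15.3 * 100
= 60.8%

60.8%


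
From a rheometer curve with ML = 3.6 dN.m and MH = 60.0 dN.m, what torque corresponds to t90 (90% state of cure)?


M90 = ML + 0.9 * (MH - ML)
M90 = 3.6 + 0.9 * (60.0 - 3.6)
M90 = 3.6 + 0.9 * 56.4
M90 = 54.36 dN.m

54.36 dN.m


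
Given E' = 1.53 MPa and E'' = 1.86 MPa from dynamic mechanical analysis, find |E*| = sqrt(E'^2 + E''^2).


|E*| = sqrt(E'^2 + E''^2)
= sqrt(1.53^2 + 1.86^2)
= sqrt(2.3409 + 3.4596)
= 2.408 MPa

2.408 MPa


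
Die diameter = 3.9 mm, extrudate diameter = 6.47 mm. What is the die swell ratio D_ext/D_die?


Die swell ratio = D_extrudate / D_die
= 6.47 / 3.9
= 1.659

Die swell = 1.659


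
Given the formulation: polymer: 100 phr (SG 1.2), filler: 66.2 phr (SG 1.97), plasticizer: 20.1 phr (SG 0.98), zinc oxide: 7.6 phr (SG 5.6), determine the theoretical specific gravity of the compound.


Sum of weights = 193.9
Volume contributions:
  polymer: 100/1.2 = 83.3333
  filler: 66.2/1.97 = 33.6041
  plasticizer: 20.1/0.98 = 20.5102
  zinc oxide: 7.6/5.6 = 1.3571
Sum of volumes = 138.8047
SG = 193.9 / 138.8047 = 1.397

SG = 1.397


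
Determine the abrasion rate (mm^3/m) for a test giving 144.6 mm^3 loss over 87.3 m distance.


Rate = volume_loss / distance
= 144.6 / 87.3
= 1.656 mm^3/m

1.656 mm^3/m


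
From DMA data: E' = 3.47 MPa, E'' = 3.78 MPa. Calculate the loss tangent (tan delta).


tan delta = E'' / E'
= 3.78 / 3.47
= 1.0893

tan delta = 1.0893


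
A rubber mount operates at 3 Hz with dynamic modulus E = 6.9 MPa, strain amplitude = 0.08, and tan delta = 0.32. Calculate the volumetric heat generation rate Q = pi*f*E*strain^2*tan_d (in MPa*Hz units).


Q = pi * f * E * strain^2 * tan_d
= pi * 3 * 6.9 * 0.08^2 * 0.32
= pi * 3 * 6.9 * 0.0064 * 0.32
= 0.1332

Q = 0.1332


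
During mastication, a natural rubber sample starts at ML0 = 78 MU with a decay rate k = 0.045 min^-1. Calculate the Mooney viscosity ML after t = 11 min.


ML = ML0 * exp(-k * t)
ML = 78 * exp(-0.045 * 11)
ML = 78 * 0.6096
ML = 47.55 MU

47.55 MU


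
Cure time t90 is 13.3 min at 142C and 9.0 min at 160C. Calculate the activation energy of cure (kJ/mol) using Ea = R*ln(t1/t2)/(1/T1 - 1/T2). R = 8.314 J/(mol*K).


T1 = 415.15 K, T2 = 433.15 K
1/T1 - 1/T2 = 1.0010e-04
ln(t1/t2) = ln(13.3/9.0) = 0.3905
Ea = 8.314 * 0.3905 / 1.0010e-04 = 32437.3820 J/mol
Ea = 32.44 kJ/mol

32.44 kJ/mol


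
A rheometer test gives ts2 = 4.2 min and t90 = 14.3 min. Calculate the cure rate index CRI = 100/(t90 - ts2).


CRI = 100 / (t90 - ts2)
= 100 / (14.3 - 4.2)
= 100 / 10.1
= 9.9 min^-1

9.9 min^-1


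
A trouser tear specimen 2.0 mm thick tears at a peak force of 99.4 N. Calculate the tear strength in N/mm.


Tear strength = force / thickness
= 99.4 / 2.0
= 49.7 N/mm

49.7 N/mm


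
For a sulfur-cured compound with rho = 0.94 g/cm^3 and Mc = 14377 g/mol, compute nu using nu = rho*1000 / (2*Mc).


nu = rho * 1000 / (2 * Mc)
nu = 0.94 * 1000 / (2 * 14377)
nu = 940.0 / 28754
nu = 0.0327 mol/L

0.0327 mol/L


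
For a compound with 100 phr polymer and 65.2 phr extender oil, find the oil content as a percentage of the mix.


Oil % = oil / (100 + oil) * 100
= 65.2 / (100 + 65.2) * 100
= 65.2 / 165.2 * 100
= 39.47%

39.47%


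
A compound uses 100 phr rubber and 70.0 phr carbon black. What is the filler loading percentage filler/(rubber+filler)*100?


Filler % = filler / (rubber + filler) * 100
= 70.0 / (100 + 70.0) * 100
= 70.0 / 170.0 * 100
= 41.18%

41.18%


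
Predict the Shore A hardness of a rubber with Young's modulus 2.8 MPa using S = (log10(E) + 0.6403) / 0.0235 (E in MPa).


log10(E) = 0.0235*S - 0.6403  =>  S = (log10(E) + 0.6403) / 0.0235
log10(2.8) = 0.447158
S = (0.447158 + 0.6403) / 0.0235 = 1.087458 / 0.0235
S = 46.3

Shore A = 46.3


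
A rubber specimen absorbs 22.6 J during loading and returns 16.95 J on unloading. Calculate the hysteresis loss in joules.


Hysteresis loss = loading - unloading
= 22.6 - 16.95
= 5.65 J

5.65 J


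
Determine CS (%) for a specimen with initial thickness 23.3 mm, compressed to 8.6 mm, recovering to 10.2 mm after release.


CS = (t0 - recovered) / (t0 - ts) * 100
= (23.3 - 10.2) / (23.3 - 8.6) * 100
= 13.1 / 14.7 * 100
= 89.1%

89.1%


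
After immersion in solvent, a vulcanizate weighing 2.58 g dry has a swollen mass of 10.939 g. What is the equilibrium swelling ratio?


Q = W_swollen / W_dry
Q = 10.939 / 2.58
Q = 4.24

Q = 4.24


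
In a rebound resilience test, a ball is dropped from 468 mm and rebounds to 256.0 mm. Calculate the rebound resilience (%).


Resilience = h_rebound / h_drop * 100
= 256.0 / 468 * 100
= 54.7%

54.7%


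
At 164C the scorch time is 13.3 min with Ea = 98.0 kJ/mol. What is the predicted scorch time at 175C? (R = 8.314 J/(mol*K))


Convert temperatures: T1 = 164 + 273.15 = 437.15 K, T2 = 175 + 273.15 = 448.15 K
ts2_new = 13.3 * exp(98000 / 8.314 * (1/448.15 - 1/437.15))
1/T2 - 1/T1 = -5.6149e-05
ts2_new = 6.86 min

6.86 min


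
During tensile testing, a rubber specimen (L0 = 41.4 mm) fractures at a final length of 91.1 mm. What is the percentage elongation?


Elongation = (Lf - L0) / L0 * 100
= (91.1 - 41.4) / 41.4 * 100
= 49.7 / 41.4 * 100
= 120.0%

120.0%


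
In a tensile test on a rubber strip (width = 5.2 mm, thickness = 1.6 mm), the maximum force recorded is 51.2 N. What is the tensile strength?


Area = width * thickness = 5.2 * 1.6 = 8.32 mm^2
TS = force / area = 51.2 / 8.32 = 6.15 MPa

6.15 MPa


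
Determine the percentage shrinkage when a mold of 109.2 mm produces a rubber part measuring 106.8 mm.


Shrinkage = (mold - part) / mold * 100
= (109.2 - 106.8) / 109.2 * 100
= 2.4 / 109.2 * 100
= 2.2%

2.2%


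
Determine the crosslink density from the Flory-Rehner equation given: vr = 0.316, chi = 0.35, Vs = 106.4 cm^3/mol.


ln(1 - vr) = ln(1 - 0.316) = -0.3798
Numerator = -((-0.3798) + 0.316 + 0.35 * 0.316^2) = 0.0288
Denominator = 106.4 * (0.316^(1/3) - 0.316/2) = 55.6609
nu = 0.0288 / 55.6609 = 5.1828e-04 mol/cm^3

5.1828e-04 mol/cm^3


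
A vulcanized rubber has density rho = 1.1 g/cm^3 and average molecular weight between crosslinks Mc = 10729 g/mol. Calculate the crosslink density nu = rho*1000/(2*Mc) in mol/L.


nu = rho * 1000 / (2 * Mc)
nu = 1.1 * 1000 / (2 * 10729)
nu = 1100.0 / 21458
nu = 0.0513 mol/L

0.0513 mol/L


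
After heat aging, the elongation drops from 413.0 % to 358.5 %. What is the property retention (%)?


Retention = aged / original * 100
= 358.5 / 413.0 * 100
= 86.8%

86.8%


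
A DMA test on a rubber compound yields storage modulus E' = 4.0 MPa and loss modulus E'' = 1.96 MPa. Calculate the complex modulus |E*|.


|E*| = sqrt(E'^2 + E''^2)
= sqrt(4.0^2 + 1.96^2)
= sqrt(16.0000 + 3.8416)
= 4.454 MPa

4.454 MPa


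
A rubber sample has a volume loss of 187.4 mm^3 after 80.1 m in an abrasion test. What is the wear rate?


Rate = volume_loss / distance
= 187.4 / 80.1
= 2.34 mm^3/m

2.34 mm^3/m


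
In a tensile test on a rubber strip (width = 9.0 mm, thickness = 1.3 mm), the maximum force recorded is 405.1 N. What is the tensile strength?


Area = width * thickness = 9.0 * 1.3 = 11.7 mm^2
TS = force / area = 405.1 / 11.7 = 34.62 MPa

34.62 MPa


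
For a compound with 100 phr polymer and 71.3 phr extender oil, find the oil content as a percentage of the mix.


Oil % = oil / (100 + oil) * 100
= 71.3 / (100 + 71.3) * 100
= 71.3 / 171.3 * 100
= 41.62%

41.62%


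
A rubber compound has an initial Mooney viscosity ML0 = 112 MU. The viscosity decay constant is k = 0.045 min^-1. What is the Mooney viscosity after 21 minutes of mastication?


ML = ML0 * exp(-k * t)
ML = 112 * exp(-0.045 * 21)
ML = 112 * 0.3887
ML = 43.53 MU

43.53 MU


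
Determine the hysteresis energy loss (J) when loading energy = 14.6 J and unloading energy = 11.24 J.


Hysteresis loss = loading - unloading
= 14.6 - 11.24
= 3.36 J

3.36 J


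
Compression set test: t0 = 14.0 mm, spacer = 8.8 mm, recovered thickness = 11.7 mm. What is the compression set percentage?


CS = (t0 - recovered) / (t0 - ts) * 100
= (14.0 - 11.7) / (14.0 - 8.8) * 100
= 2.3 / 5.2 * 100
= 44.2%

44.2%


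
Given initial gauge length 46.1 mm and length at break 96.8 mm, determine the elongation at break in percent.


Elongation = (Lf - L0) / L0 * 100
= (96.8 - 46.1) / 46.1 * 100
= 50.7 / 46.1 * 100
= 110.0%

110.0%


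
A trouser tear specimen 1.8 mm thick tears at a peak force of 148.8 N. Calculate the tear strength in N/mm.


Tear strength = force / thickness
= 148.8 / 1.8
= 82.67 N/mm

82.67 N/mm


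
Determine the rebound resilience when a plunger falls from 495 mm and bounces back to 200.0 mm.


Resilience = h_rebound / h_drop * 100
= 200.0 / 495 * 100
= 40.4%

40.4%


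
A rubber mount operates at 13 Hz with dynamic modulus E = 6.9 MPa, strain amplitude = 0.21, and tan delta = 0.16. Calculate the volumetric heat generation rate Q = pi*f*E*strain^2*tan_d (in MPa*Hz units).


Q = pi * f * E * strain^2 * tan_d
= pi * 13 * 6.9 * 0.21^2 * 0.16
= pi * 13 * 6.9 * 0.0441 * 0.16
= 1.9884

Q = 1.9884


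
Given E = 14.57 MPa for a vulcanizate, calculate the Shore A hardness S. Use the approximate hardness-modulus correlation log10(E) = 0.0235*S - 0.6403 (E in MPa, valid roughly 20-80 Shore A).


log10(E) = 0.0235*S - 0.6403  =>  S = (log10(E) + 0.6403) / 0.0235
log10(14.57) = 1.163460
S = (1.163460 + 0.6403) / 0.0235 = 1.803760 / 0.0235
S = 76.8

Shore A = 76.8


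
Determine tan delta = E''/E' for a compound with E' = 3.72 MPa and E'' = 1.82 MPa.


tan delta = E'' / E'
= 1.82 / 3.72
= 0.4892

tan delta = 0.4892


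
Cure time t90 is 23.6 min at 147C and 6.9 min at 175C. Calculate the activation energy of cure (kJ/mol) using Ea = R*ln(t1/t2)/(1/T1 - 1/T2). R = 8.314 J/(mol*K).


T1 = 420.15 K, T2 = 448.15 K
1/T1 - 1/T2 = 1.4871e-04
ln(t1/t2) = ln(23.6/6.9) = 1.2297
Ea = 8.314 * 1.2297 / 1.4871e-04 = 68752.4004 J/mol
Ea = 68.75 kJ/mol

68.75 kJ/mol


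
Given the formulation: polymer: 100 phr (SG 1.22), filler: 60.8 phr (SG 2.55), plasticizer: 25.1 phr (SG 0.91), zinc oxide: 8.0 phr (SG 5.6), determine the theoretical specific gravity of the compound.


Sum of weights = 193.9
Volume contributions:
  polymer: 100/1.22 = 81.9672
  filler: 60.8/2.55 = 23.8431
  plasticizer: 25.1/0.91 = 27.5824
  zinc oxide: 8.0/5.6 = 1.4286
Sum of volumes = 134.8213
SG = 193.9 / 134.8213 = 1.438

SG = 1.438


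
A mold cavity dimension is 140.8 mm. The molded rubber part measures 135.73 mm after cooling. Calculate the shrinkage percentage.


Shrinkage = (mold - part) / mold * 100
= (140.8 - 135.73) / 140.8 * 100
= 5.07 / 140.8 * 100
= 3.6%

3.6%


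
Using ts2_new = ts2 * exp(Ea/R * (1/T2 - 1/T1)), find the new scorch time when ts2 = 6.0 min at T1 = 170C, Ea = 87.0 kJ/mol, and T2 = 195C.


Convert temperatures: T1 = 170 + 273.15 = 443.15 K, T2 = 195 + 273.15 = 468.15 K
ts2_new = 6.0 * exp(87000 / 8.314 * (1/468.15 - 1/443.15))
1/T2 - 1/T1 = -1.2050e-04
ts2_new = 1.7 min

1.7 min


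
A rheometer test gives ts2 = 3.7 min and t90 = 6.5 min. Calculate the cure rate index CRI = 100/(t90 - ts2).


CRI = 100 / (t90 - ts2)
= 100 / (6.5 - 3.7)
= 100 / 2.8
= 35.71 min^-1

35.71 min^-1


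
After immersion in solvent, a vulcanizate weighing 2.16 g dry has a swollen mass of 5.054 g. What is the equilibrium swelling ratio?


Q = W_swollen / W_dry
Q = 5.054 / 2.16
Q = 2.34

Q = 2.34


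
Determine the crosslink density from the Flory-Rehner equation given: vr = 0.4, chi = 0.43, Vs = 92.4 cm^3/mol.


ln(1 - vr) = ln(1 - 0.4) = -0.5108
Numerator = -((-0.5108) + 0.4 + 0.43 * 0.4^2) = 0.0420
Denominator = 92.4 * (0.4^(1/3) - 0.4/2) = 49.6009
nu = 0.0420 / 49.6009 = 8.4728e-04 mol/cm^3

8.4728e-04 mol/cm^3


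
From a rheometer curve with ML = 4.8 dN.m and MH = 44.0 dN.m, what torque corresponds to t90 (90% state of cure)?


M90 = ML + 0.9 * (MH - ML)
M90 = 4.8 + 0.9 * (44.0 - 4.8)
M90 = 4.8 + 0.9 * 39.2
M90 = 40.08 dN.m

40.08 dN.m


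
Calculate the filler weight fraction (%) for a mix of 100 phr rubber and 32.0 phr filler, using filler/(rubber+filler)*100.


Filler % = filler / (rubber + filler) * 100
= 32.0 / (100 + 32.0) * 100
= 32.0 / 132.0 * 100
= 24.24%

24.24%


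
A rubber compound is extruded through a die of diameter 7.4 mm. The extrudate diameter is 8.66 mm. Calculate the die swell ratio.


Die swell ratio = D_extrudate / D_die
= 8.66 / 7.4
= 1.17

Die swell = 1.17


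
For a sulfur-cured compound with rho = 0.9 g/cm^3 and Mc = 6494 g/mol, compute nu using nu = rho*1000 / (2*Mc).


nu = rho * 1000 / (2 * Mc)
nu = 0.9 * 1000 / (2 * 6494)
nu = 900.0 / 12988
nu = 0.0693 mol/L

0.0693 mol/L


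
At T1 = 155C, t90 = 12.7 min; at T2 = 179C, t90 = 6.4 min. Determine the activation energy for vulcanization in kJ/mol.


T1 = 428.15 K, T2 = 452.15 K
1/T1 - 1/T2 = 1.2397e-04
ln(t1/t2) = ln(12.7/6.4) = 0.6853
Ea = 8.314 * 0.6853 / 1.2397e-04 = 45957.9376 J/mol
Ea = 45.96 kJ/mol

45.96 kJ/mol


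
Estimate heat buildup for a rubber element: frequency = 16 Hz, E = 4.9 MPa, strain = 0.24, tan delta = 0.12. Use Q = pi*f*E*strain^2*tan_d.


Q = pi * f * E * strain^2 * tan_d
= pi * 16 * 4.9 * 0.24^2 * 0.12
= pi * 16 * 4.9 * 0.0576 * 0.12
= 1.7024

Q = 1.7024


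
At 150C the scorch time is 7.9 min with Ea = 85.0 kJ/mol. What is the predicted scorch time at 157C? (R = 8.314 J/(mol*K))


Convert temperatures: T1 = 150 + 273.15 = 423.15 K, T2 = 157 + 273.15 = 430.15 K
ts2_new = 7.9 * exp(85000 / 8.314 * (1/430.15 - 1/423.15))
1/T2 - 1/T1 = -3.8458e-05
ts2_new = 5.33 min

5.33 min


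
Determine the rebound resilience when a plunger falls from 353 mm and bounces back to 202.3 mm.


Resilience = h_rebound / h_drop * 100
= 202.3 / 353 * 100
= 57.3%

57.3%


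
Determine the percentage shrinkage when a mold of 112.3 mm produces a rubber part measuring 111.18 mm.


Shrinkage = (mold - part) / mold * 100
= (112.3 - 111.18) / 112.3 * 100
= 1.12 / 112.3 * 100
= 1.0%

1.0%


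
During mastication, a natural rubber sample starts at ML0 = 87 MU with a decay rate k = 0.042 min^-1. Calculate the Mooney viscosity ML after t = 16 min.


ML = ML0 * exp(-k * t)
ML = 87 * exp(-0.042 * 16)
ML = 87 * 0.5107
ML = 44.43 MU

44.43 MU


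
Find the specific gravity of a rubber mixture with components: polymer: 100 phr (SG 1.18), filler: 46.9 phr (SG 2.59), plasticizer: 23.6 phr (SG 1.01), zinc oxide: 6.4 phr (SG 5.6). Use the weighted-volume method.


Sum of weights = 176.9
Volume contributions:
  polymer: 100/1.18 = 84.7458
  filler: 46.9/2.59 = 18.1081
  plasticizer: 23.6/1.01 = 23.3663
  zinc oxide: 6.4/5.6 = 1.1429
Sum of volumes = 127.3631
SG = 176.9 / 127.3631 = 1.389

SG = 1.389


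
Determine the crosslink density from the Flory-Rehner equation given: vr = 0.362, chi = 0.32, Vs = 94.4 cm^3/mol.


ln(1 - vr) = ln(1 - 0.362) = -0.4494
Numerator = -((-0.4494) + 0.362 + 0.32 * 0.362^2) = 0.0455
Denominator = 94.4 * (0.362^(1/3) - 0.362/2) = 50.1919
nu = 0.0455 / 50.1919 = 9.0618e-04 mol/cm^3

9.0618e-04 mol/cm^3
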